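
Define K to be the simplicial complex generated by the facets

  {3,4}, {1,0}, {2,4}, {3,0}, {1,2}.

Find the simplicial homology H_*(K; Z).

K has 5 vertices, 5 edges.
rank ∂_0 = 0, rank ∂_1 = 4 ⇒ b_0 = 5 − 0 − 4 = 1; all invariant factors of ∂_1 are 1 so no torsion. So H_0 ≅ Z.
rank ∂_1 = 4, rank ∂_2 = 0 ⇒ b_1 = 5 − 4 − 0 = 1. So H_1 ≅ Z.

H_0 = Z,  H_1 = Z.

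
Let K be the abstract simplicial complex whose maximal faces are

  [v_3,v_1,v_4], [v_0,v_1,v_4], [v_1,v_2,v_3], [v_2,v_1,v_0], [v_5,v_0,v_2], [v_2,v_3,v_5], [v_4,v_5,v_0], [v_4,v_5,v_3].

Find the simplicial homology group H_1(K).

H_1 = 0.

We work with the vertex ordering v_0 < v_1 < v_2 < v_3 < v_4 < v_5. The simplices of K, each written with vertices in increasing order, are:

  0-simplices (6): [v_0], [v_1], [v_2], [v_3], [v_4], [v_5]
  1-simplices (12): [v_0,v_1], [v_0,v_2], [v_0,v_4], [v_0,v_5], [v_1,v_2], [v_1,v_3], [v_1,v_4], [v_2,v_3], [v_2,v_5], [v_3,v_4], [v_3,v_5], [v_4,v_5]
  2-simplices (8): [v_0,v_1,v_2], [v_0,v_1,v_4], [v_0,v_2,v_5], [v_0,v_4,v_5], [v_1,v_2,v_3], [v_1,v_3,v_4], [v_2,v_3,v_5], [v_3,v_4,v_5]

so the chain groups are C_0 ≅ Z^6, C_1 ≅ Z^12, C_2 ≅ Z^8.

∂_1: C_1 → C_0 is given by ∂[p,q] = [q] − [p]. For instance
  ∂[v_2,v_5] = [v_5] − [v_2].
The resulting 6×12 matrix has rank 5, and its Smith normal form has invariant factors (1,1,1,1,1).

Boundary ∂_2: C_2 → C_1 acts by ∂[p,q,r] = [q,r] − [p,r] + [p,q]. For instance
  ∂[v_1,v_2,v_3] = [v_2,v_3] − [v_1,v_3] + [v_1,v_2],
  ∂[v_0,v_2,v_5] = [v_2,v_5] − [v_0,v_5] + [v_0,v_2].
As a 12×8 matrix over Z this has rank 7, with invariant factors (1,1,1,1,1,1,1).

Reading off H_k = ker ∂_k / im ∂_{k+1}:

  H_1: rank ker ∂_1 − rank ∂_2 = (12 − 5) − 7 = 0, and the invariant factors of ∂_2 are all 1, so H_1 = 0.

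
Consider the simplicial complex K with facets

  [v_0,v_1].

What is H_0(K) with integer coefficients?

We work with the vertex ordering v_0 < v_1. The simplices of K, each written with vertices in increasing order, are:

  0-simplices (2): [v_0], [v_1]
  1-simplices (1): [v_0,v_1]

Hence C_0 ≅ Z^2, C_1 ≅ Z^1.

Boundary ∂_1: C_1 → C_0 is given by ∂[p,q] = [q] − [p]. For instance
  ∂[v_0,v_1] = [v_1] − [v_0].
The 2×1 boundary matrix has rank 1 and Smith normal form diag(1).

From H_k ≅ ker(∂_k) / im(∂_{k+1}) we obtain:

  H_0: rank C_0 − rank ∂_1 = 2 − 1 = 1, and the invariant factors of ∂_1 are all 1, so H_0 ≅ Z.

(K is a triangulation of the 1-simplex.)

H_0 ≅ Z.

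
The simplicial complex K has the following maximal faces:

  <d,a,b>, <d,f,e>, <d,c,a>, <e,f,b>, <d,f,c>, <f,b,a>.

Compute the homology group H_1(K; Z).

Take the total order a < b < c < d < e < f on the vertex set. Then K (dimension 2) consists of the simplices:

  0-simplices (6): a, b, c, d, e, f
  1-simplices (12): ab, ac, ad, af, bd, be, bf, cd, cf, de, df, ef
  2-simplices (6): abd, abf, acd, bef, cdf, def

Hence C_0 ≅ Z^6, C_1 ≅ Z^12, C_2 ≅ Z^6.

Boundary ∂_1: C_1 → C_0 is given by ∂[p,q] = [q] − [p].
The resulting 6×12 matrix has rank 5, and its Smith normal form has invariant factors (1,1,1,1,1).

Boundary ∂_2: C_2 → C_1 acts by ∂[p,q,r] = [q,r] − [p,r] + [p,q]. For instance
  ∂bef = ef − bf + be,
  ∂acd = cd − ad + ac.
This gives a 12×6 integer matrix of rank 6; reducing to Smith normal form yields diagonal entries (1,1,1,1,1,1).

From H_k ≅ ker(∂_k) / im(∂_{k+1}) we obtain:

  H_1: rank ker ∂_1 − rank ∂_2 = (12 − 5) − 6 = 1, and the invariant factors of ∂_2 are all 1, so H_1 ≅ Z.

(K is a triangulation of the cylinder S^1 x I.)

H_1 ≅ Z.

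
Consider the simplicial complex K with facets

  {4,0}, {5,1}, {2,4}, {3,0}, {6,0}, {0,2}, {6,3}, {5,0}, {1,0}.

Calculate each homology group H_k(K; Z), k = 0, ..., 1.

H_0 = Z,  H_1 = Z^3.

Order the vertices as 0 < 1 < 2 < 3 < 4 < 5 < 6. Listing each simplex with vertices in this order, K has dimension 1 with simplices:

  0-simplices (7): [0], [1], [2], [3], [4], [5], [6]
  1-simplices (9): [0,1], [0,2], [0,3], [0,4], [0,5], [0,6], [1,5], [2,4], [3,6]

Hence C_0 ≅ Z^7, C_1 ≅ Z^9.

Boundary ∂_1: C_1 → C_0 maps an edge to its endpoints' difference, ∂[p,q] = q − p.
This gives a 7×9 integer matrix of rank 6; reducing to Smith normal form yields diagonal entries (1,1,1,1,1,1).

From H_k ≅ ker(∂_k) / im(∂_{k+1}) we obtain:

  H_0: rank C_0 − rank ∂_1 = 7 − 6 = 1, and the invariant factors of ∂_1 are all 1, so H_0 = Z.
  H_1: rank ker ∂_1 − rank ∂_2 = (9 − 6) − 0 = 3, and there is no ∂_2, so H_1 = Z^3.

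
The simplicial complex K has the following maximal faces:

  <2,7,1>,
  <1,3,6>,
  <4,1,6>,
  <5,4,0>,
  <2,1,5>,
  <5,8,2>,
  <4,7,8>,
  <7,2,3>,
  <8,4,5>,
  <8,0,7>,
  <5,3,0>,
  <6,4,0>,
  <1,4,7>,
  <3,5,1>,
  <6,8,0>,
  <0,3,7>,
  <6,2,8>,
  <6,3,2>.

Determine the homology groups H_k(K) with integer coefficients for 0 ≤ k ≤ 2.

K has 9 vertices, 27 edges, 18 triangles.
rank ∂_0 = 0, rank ∂_1 = 8 ⇒ b_0 = 9 − 0 − 8 = 1; all invariant factors of ∂_1 are 1 so no torsion. So H_0 ≅ Z.
rank ∂_1 = 8, rank ∂_2 = 18 ⇒ b_1 = 27 − 8 − 18 = 1; ∂_2 has invariant factor(s) [2] giving torsion. So H_1 ≅ Z ⊕ Z_2.
rank ∂_2 = 18, rank ∂_3 = 0 ⇒ b_2 = 18 − 18 − 0 = 0. So H_2 ≅ 0.

H_0 = Z,  H_1 = Z ⊕ Z_2,  H_2 = 0.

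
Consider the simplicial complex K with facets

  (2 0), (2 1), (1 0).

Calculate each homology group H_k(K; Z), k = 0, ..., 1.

H_0 ≅ Z,  H_1 ≅ Z.

Fix the vertex order 0 < 1 < 2 and write every simplex with vertices in increasing order. Then dim K = 1 and the simplices of K are:

  0-simplices (3): [0], [1], [2]
  1-simplices (3): [0,1], [0,2], [1,2]

Hence C_0 ≅ Z^3, C_1 ≅ Z^3.

∂_1: C_1 → C_0 maps an edge to its endpoints' difference, ∂[p,q] = q − p.
As a 3×3 matrix over Z this has rank 2, with invariant factors (1,1).

Now H_k = ker ∂_k / im ∂_{k+1}, so:

  H_0: rank C_0 − rank ∂_1 = 3 − 2 = 1, and the invariant factors of ∂_1 are all 1, so H_0 ≅ Z.
  H_1: rank ker ∂_1 − rank ∂_2 = (3 − 2) − 0 = 1, and there is no ∂_2, so H_1 ≅ Z.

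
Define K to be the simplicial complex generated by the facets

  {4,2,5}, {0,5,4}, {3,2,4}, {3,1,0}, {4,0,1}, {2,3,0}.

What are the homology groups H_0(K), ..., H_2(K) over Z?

H_0 ≅ Z,  H_1 ≅ Z,  H_2 = 0.

Take the total order 0 < 1 < 2 < 3 < 4 < 5 on the vertex set. Then K (dimension 2) consists of the simplices:

  0-simplices (6): [0], [1], [2], [3], [4], [5]
  1-simplices (12): [0,1], [0,2], [0,3], [0,4], [0,5], [1,3], [1,4], [2,3], [2,4], [2,5], [3,4], [4,5]
  2-simplices (6): [0,1,3], [0,1,4], [0,2,3], [0,4,5], [2,3,4], [2,4,5]

Hence C_0 ≅ Z^6, C_1 ≅ Z^12, C_2 ≅ Z^6.

Boundary ∂_1: C_1 → C_0 sends each edge [p,q] (with p < q) to q − p.
The resulting 6×12 matrix has rank 5, and its Smith normal form has invariant factors (1,1,1,1,1).

∂_2: C_2 → C_1 sends each 2-simplex [p,q,r] to [q,r] − [p,r] + [p,q]. For instance
  ∂[0,4,5] = [4,5] − [0,5] + [0,4],
  ∂[0,2,3] = [2,3] − [0,3] + [0,2].
As a 12×6 matrix over Z this has rank 6, with invariant factors (1,1,1,1,1,1).

From H_k ≅ ker(∂_k) / im(∂_{k+1}) we obtain:

  H_0: rank C_0 − rank ∂_1 = 6 − 5 = 1, and the invariant factors of ∂_1 are all 1, so H_0 = Z.
  H_1: rank ker ∂_1 − rank ∂_2 = (12 − 5) − 6 = 1, and the invariant factors of ∂_2 are all 1, so H_1 = Z.
  H_2: rank ker ∂_2 − rank ∂_3 = (6 − 6) − 0 = 0, and there is no ∂_3, so H_2 = 0.

As a check, the Euler characteristic is 6 − 12 + 6 = 0, which agrees with 1 − 1 + 0 = 0.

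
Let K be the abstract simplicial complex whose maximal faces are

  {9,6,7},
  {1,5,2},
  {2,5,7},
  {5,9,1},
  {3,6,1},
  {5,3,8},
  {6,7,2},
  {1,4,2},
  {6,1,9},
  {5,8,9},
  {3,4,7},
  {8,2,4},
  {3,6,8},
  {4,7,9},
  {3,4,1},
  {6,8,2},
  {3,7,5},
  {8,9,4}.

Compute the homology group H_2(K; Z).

H_2 = Z.

Take the total order 1 < 2 < 3 < 4 < 5 < 6 < 7 < 8 < 9 on the vertex set. Then K (dimension 2) consists of the simplices:

  0-simplices (9): [1], [2], [3], [4], [5], [6], [7], [8], [9]
  1-simplices (27): (27 of them)
  2-simplices (18): [1,2,4], [1,2,5], [1,3,4], [1,3,6], [1,5,9], [1,6,9], [2,4,8], [2,5,7], [2,6,7], [2,6,8], [3,4,7], [3,5,7], [3,5,8], [3,6,8], [4,7,9], [4,8,9], [5,8,9], [6,7,9]

so the chain groups are C_0 ≅ Z^9, C_1 ≅ Z^27, C_2 ≅ Z^18.

The boundary map ∂_1: C_1 → C_0 is given by ∂[p,q] = [q] − [p].
The resulting 9×27 matrix has rank 8, and its Smith normal form has invariant factors (1,1,1,1,1,1,1,1).

∂_2: C_2 → C_1 sends each 2-simplex [p,q,r] to [q,r] − [p,r] + [p,q]. For instance
  ∂[1,5,9] = [5,9] − [1,9] + [1,5],
  ∂[2,4,8] = [4,8] − [2,8] + [2,4].
This gives a 27×18 integer matrix of rank 17; reducing to Smith normal form yields diagonal entries (1,1,1,1,1,1,1,1,1,1,1,1,1,1,1,1,1).

From H_k ≅ ker(∂_k) / im(∂_{k+1}) we obtain:

  H_2: rank ker ∂_2 − rank ∂_3 = (18 − 17) − 0 = 1, and there is no ∂_3, so H_2 ≅ Z.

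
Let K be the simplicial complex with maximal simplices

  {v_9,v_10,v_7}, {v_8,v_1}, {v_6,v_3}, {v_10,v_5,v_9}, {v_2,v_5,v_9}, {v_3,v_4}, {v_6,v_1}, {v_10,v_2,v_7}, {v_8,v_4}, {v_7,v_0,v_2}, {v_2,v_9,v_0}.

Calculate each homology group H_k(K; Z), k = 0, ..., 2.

H_0 ≅ Z^2,  H_1 ≅ Z^2,  H_2 = 0.

We work with the vertex ordering v_0 < v_1 < v_2 < v_3 < v_4 < v_5 < v_6 < v_7 < v_8 < v_9 < v_10. The simplices of K, each written with vertices in increasing order, are:

  0-simplices (11): [v_0], [v_1], [v_2], [v_3], [v_4], [v_5], [v_6], [v_7], [v_8], [v_9], [v_10]
  1-simplices (17): (17 of them)
  2-simplices (6): [v_0,v_2,v_7], [v_0,v_2,v_9], [v_2,v_5,v_9], [v_2,v_7,v_10], [v_5,v_9,v_10], [v_7,v_9,v_10]

giving chain groups C_0 ≅ Z^11, C_1 ≅ Z^17, C_2 ≅ Z^6.

The boundary map ∂_1: C_1 → C_0 is given by ∂[p,q] = [q] − [p]. For instance
  ∂[v_5,v_10] = [v_10] − [v_5].
As a 11×17 matrix over Z this has rank 9, with invariant factors (1,1,1,1,1,1,1,1,1).

∂_2: C_2 → C_1 maps a triangle to the signed sum of its edges. For instance
  ∂[v_2,v_7,v_10] = [v_7,v_10] − [v_2,v_10] + [v_2,v_7],
  ∂[v_7,v_9,v_10] = [v_9,v_10] − [v_7,v_10] + [v_7,v_9].
The resulting 17×6 matrix has rank 6, and its Smith normal form has invariant factors (1,1,1,1,1,1).

Now H_k = ker ∂_k / im ∂_{k+1}, so:

  H_0: rank C_0 − rank ∂_1 = 11 − 9 = 2, and the invariant factors of ∂_1 are all 1, so H_0 = Z^2.
  H_1: rank ker ∂_1 − rank ∂_2 = (17 − 9) − 6 = 2, and the invariant factors of ∂_2 are all 1, so H_1 = Z^2.
  H_2: rank ker ∂_2 − rank ∂_3 = (6 − 6) − 0 = 0, and there is no ∂_3, so H_2 = 0.

As a check, the Euler characteristic is 11 − 17 + 6 = 0, which agrees with 2 − 2 + 0 = 0.
(K is a triangulation of the disjoint union of the circle S^1 and the cylinder S^1 x I.)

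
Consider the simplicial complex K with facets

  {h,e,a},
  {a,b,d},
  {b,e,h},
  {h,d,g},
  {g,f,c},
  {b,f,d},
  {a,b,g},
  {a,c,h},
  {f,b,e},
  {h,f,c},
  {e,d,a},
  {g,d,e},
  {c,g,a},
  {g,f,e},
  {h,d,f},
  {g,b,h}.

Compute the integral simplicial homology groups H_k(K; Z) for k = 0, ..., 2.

Take the total order a < b < c < d < e < f < g < h on the vertex set. Then K (dimension 2) consists of the simplices:

  0-simplices (8): a, b, c, d, e, f, g, h
  1-simplices (24): ab, ac, ad, ae, ag, ah, bd, be, bf, bg, bh, cf, cg, ch, de, df, dg, dh, ef, eg, eh, fg, fh, gh
  2-simplices (16): abd, abg, acg, ach, ade, aeh, bdf, bef, beh, bgh, cfg, cfh, deg, dfh, dgh, efg

giving chain groups C_0 ≅ Z^8, C_1 ≅ Z^24, C_2 ≅ Z^16.

The boundary map ∂_1: C_1 → C_0 maps an edge to its endpoints' difference, ∂[p,q] = q − p. For instance
  ∂fh = h − f.
As a 8×24 matrix over Z this has rank 7, with invariant factors (1,1,1,1,1,1,1).

Boundary ∂_2: C_2 → C_1 acts by ∂[p,q,r] = [q,r] − [p,r] + [p,q]. For instance
  ∂cfg = fg − cg + cf,
  ∂abd = bd − ad + ab.
This gives a 24×16 integer matrix of rank 15; reducing to Smith normal form yields diagonal entries (1,1,1,1,1,1,1,1,1,1,1,1,1,1,1).

Computing H_k = (kernel of ∂_k) / (image of ∂_{k+1}):

  H_0: rank C_0 − rank ∂_1 = 8 − 7 = 1, and the invariant factors of ∂_1 are all 1, so H_0 ≅ Z.
  H_1: rank ker ∂_1 − rank ∂_2 = (24 − 7) − 15 = 2, and the invariant factors of ∂_2 are all 1, so H_1 ≅ Z^2.
  H_2: rank ker ∂_2 − rank ∂_3 = (16 − 15) − 0 = 1, and there is no ∂_3, so H_2 ≅ Z.

H_0 ≅ Z,  H_1 ≅ Z^2,  H_2 ≅ Z.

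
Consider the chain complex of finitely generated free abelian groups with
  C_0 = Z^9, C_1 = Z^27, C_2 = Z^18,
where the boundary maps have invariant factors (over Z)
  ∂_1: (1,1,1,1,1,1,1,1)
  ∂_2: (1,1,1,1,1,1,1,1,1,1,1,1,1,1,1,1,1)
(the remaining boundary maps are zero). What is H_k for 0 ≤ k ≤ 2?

H_0: b_0 = 9 − 0 − 8 = 1; torsion from ∂_1 factors > 1: none. So H_0 = Z.
H_1: b_1 = 27 − 8 − 17 = 2; torsion from ∂_2 factors > 1: none. So H_1 = Z^2.
H_2: b_2 = 18 − 17 − 0 = 1; torsion from ∂_3 factors > 1: none. So H_2 = Z.

H_0 = Z,  H_1 = Z^2,  H_2 = Z.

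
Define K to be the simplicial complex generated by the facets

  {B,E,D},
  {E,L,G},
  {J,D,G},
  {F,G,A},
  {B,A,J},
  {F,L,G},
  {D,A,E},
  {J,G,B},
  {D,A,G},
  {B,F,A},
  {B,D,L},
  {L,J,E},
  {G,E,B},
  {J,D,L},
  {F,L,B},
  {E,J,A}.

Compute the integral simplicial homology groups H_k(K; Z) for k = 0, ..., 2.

H_0 ≅ Z,  H_1 ≅ Z^2,  H_2 ≅ Z.

Order the vertices as A < B < D < E < F < G < J < L. Listing each simplex with vertices in this order, K has dimension 2 with simplices:

  0-simplices (8): A, B, D, E, F, G, J, L
  1-simplices (24): AB, AD, AE, AF, AG, AJ, BD, BE, BF, BG, BJ, BL, DE, DG, DJ, DL, EG, EJ, EL, FG, FL, GJ, GL, JL
  2-simplices (16): ABF, ABJ, ADE, ADG, AEJ, AFG, BDE, BDL, BEG, BFL, BGJ, DGJ, DJL, EGL, EJL, FGL

so the chain groups are C_0 ≅ Z^8, C_1 ≅ Z^24, C_2 ≅ Z^16.

∂_1: C_1 → C_0 sends each edge [p,q] (with p < q) to q − p. For instance
  ∂DG = G − D.
As a 8×24 matrix over Z this has rank 7, with invariant factors (1,1,1,1,1,1,1).

∂_2: C_2 → C_1 sends each 2-simplex [p,q,r] to [q,r] − [p,r] + [p,q]. For instance
  ∂BDE = DE − BE + BD,
  ∂BEG = EG − BG + BE.
The 24×16 boundary matrix has rank 15 and Smith normal form diag(1,1,1,1,1,1,1,1,1,1,1,1,1,1,1).

Now H_k = ker ∂_k / im ∂_{k+1}, so:

  H_0: rank C_0 − rank ∂_1 = 8 − 7 = 1, and the invariant factors of ∂_1 are all 1, so H_0 ≅ Z.
  H_1: rank ker ∂_1 − rank ∂_2 = (24 − 7) − 15 = 2, and the invariant factors of ∂_2 are all 1, so H_1 ≅ Z^2.
  H_2: rank ker ∂_2 − rank ∂_3 = (16 − 15) − 0 = 1, and there is no ∂_3, so H_2 ≅ Z.

As a check, the Euler characteristic is 8 − 24 + 16 = 0, which agrees with 1 − 2 + 1 = 0.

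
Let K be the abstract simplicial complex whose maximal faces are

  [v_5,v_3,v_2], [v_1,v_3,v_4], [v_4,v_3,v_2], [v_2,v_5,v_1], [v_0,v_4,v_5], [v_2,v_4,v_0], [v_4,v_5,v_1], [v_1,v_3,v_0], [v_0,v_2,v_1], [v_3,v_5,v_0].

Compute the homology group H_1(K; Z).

We work with the vertex ordering v_0 < v_1 < v_2 < v_3 < v_4 < v_5. The simplices of K, each written with vertices in increasing order, are:

  0-simplices (6): [v_0], [v_1], [v_2], [v_3], [v_4], [v_5]
  1-simplices (15): (15 of them)
  2-simplices (10): [v_0,v_1,v_2], [v_0,v_1,v_3], [v_0,v_2,v_4], [v_0,v_3,v_5], [v_0,v_4,v_5], [v_1,v_2,v_5], [v_1,v_3,v_4], [v_1,v_4,v_5], [v_2,v_3,v_4], [v_2,v_3,v_5]

giving chain groups C_0 ≅ Z^6, C_1 ≅ Z^15, C_2 ≅ Z^10.

Boundary ∂_1: C_1 → C_0 maps an edge to its endpoints' difference, ∂[p,q] = q − p. For instance
  ∂[v_0,v_3] = [v_3] − [v_0].
The 6×15 boundary matrix has rank 5 and Smith normal form diag(1,1,1,1,1).

The boundary map ∂_2: C_2 → C_1 maps a triangle to the signed sum of its edges. For instance
  ∂[v_2,v_3,v_5] = [v_3,v_5] − [v_2,v_5] + [v_2,v_3],
  ∂[v_0,v_3,v_5] = [v_3,v_5] − [v_0,v_5] + [v_0,v_3].
As a 15×10 matrix over Z this has rank 10, with invariant factors (1,1,1,1,1,1,1,1,1,2).

Reading off H_k = ker ∂_k / im ∂_{k+1}:

  H_1: rank ker ∂_1 − rank ∂_2 = (15 − 5) − 10 = 0, and ∂_2 has invariant factor 2 > 1, so H_1 = Z_2.

(K is a triangulation of the real projective plane RP^2.)

H_1 = Z_2.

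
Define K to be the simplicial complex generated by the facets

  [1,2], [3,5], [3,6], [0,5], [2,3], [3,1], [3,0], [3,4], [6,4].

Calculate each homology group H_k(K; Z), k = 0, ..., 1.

Take the total order 0 < 1 < 2 < 3 < 4 < 5 < 6 on the vertex set. Then K (dimension 1) consists of the simplices:

  0-simplices (7): [0], [1], [2], [3], [4], [5], [6]
  1-simplices (9): [0,3], [0,5], [1,2], [1,3], [2,3], [3,4], [3,5], [3,6], [4,6]

Hence C_0 ≅ Z^7, C_1 ≅ Z^9.

∂_1: C_1 → C_0 is given by ∂[p,q] = [q] − [p]. For instance
  ∂[4,6] = [6] − [4].
As a 7×9 matrix over Z this has rank 6, with invariant factors (1,1,1,1,1,1).

Now H_k = ker ∂_k / im ∂_{k+1}, so:

  H_0: rank C_0 − rank ∂_1 = 7 − 6 = 1, and the invariant factors of ∂_1 are all 1, so H_0 ≅ Z.
  H_1: rank ker ∂_1 − rank ∂_2 = (9 − 6) − 0 = 3, and there is no ∂_2, so H_1 ≅ Z^3.

As a check, the Euler characteristic is 7 − 9 = -2, which agrees with 1 − 3 = -2.
(K is a triangulation of a wedge of 3 circles.)

H_0 = Z,  H_1 = Z^3.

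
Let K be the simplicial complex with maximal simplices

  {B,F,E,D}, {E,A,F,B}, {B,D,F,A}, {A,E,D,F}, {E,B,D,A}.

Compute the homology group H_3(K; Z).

H_3 ≅ Z.

Fix the vertex order A < B < D < E < F and write every simplex with vertices in increasing order. Then dim K = 3 and the simplices of K are:

  0-simplices (5): A, B, D, E, F
  1-simplices (10): AB, AD, AE, AF, BD, BE, BF, DE, DF, EF
  2-simplices (10): ABD, ABE, ABF, ADE, ADF, AEF, BDE, BDF, BEF, DEF
  3-simplices (5): ABDE, ABDF, ABEF, ADEF, BDEF

giving chain groups C_0 ≅ Z^5, C_1 ≅ Z^10, C_2 ≅ Z^10, C_3 ≅ Z^5.

Boundary ∂_1: C_1 → C_0 sends each edge [p,q] (with p < q) to q − p.
This gives a 5×10 integer matrix of rank 4; reducing to Smith normal form yields diagonal entries (1,1,1,1).

∂_2: C_2 → C_1 maps a triangle to the signed sum of its edges. For instance
  ∂BDF = DF − BF + BD,
  ∂DEF = EF − DF + DE.
The 10×10 boundary matrix has rank 6 and Smith normal form diag(1,1,1,1,1,1).

The boundary map ∂_3: C_3 → C_2 sends each 3-simplex σ to the alternating sum Σ_i (−1)^i (σ with its i-th vertex removed). For instance
  ∂ABDF = BDF − ADF + ABF − ABD,
  ∂ABEF = BEF − AEF + ABF − ABE.
The 10×5 boundary matrix has rank 4 and Smith normal form diag(1,1,1,1).

Now H_k = ker ∂_k / im ∂_{k+1}, so:

  H_3: rank ker ∂_3 − rank ∂_4 = (5 − 4) − 0 = 1, and there is no ∂_4, so H_3 ≅ Z.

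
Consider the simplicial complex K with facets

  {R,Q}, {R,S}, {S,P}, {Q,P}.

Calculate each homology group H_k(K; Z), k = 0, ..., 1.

H_0 = Z,  H_1 = Z.

Order the vertices as P < Q < R < S. Listing each simplex with vertices in this order, K has dimension 1 with simplices:

  0-simplices (4): P, Q, R, S
  1-simplices (4): PQ, PS, QR, RS

giving chain groups C_0 ≅ Z^4, C_1 ≅ Z^4.

The boundary map ∂_1: C_1 → C_0 is given by ∂[p,q] = [q] − [p].
The resulting 4×4 matrix has rank 3, and its Smith normal form has invariant factors (1,1,1).

Computing H_k = (kernel of ∂_k) / (image of ∂_{k+1}):

  H_0: rank C_0 − rank ∂_1 = 4 − 3 = 1, and the invariant factors of ∂_1 are all 1, so H_0 = Z.
  H_1: rank ker ∂_1 − rank ∂_2 = (4 − 3) − 0 = 1, and there is no ∂_2, so H_1 = Z.

As a check, the Euler characteristic is 4 − 4 = 0, which agrees with 1 − 1 = 0.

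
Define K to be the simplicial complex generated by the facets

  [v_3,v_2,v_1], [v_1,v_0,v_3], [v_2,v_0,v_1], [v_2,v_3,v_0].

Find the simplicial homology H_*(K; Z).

Fix the vertex order v_0 < v_1 < v_2 < v_3 and write every simplex with vertices in increasing order. Then dim K = 2 and the simplices of K are:

  0-simplices (4): [v_0], [v_1], [v_2], [v_3]
  1-simplices (6): [v_0,v_1], [v_0,v_2], [v_0,v_3], [v_1,v_2], [v_1,v_3], [v_2,v_3]
  2-simplices (4): [v_0,v_1,v_2], [v_0,v_1,v_3], [v_0,v_2,v_3], [v_1,v_2,v_3]

giving chain groups C_0 ≅ Z^4, C_1 ≅ Z^6, C_2 ≅ Z^4.

∂_1: C_1 → C_0 is given by ∂[p,q] = [q] − [p].
This gives a 4×6 integer matrix of rank 3; reducing to Smith normal form yields diagonal entries (1,1,1).

The boundary map ∂_2: C_2 → C_1 sends each 2-simplex [p,q,r] to [q,r] − [p,r] + [p,q]. For instance
  ∂[v_0,v_1,v_3] = [v_1,v_3] − [v_0,v_3] + [v_0,v_1],
  ∂[v_0,v_2,v_3] = [v_2,v_3] − [v_0,v_3] + [v_0,v_2].
The 6×4 boundary matrix has rank 3 and Smith normal form diag(1,1,1).

Reading off H_k = ker ∂_k / im ∂_{k+1}:

  H_0: rank C_0 − rank ∂_1 = 4 − 3 = 1, and the invariant factors of ∂_1 are all 1, so H_0 ≅ Z.
  H_1: rank ker ∂_1 − rank ∂_2 = (6 − 3) − 3 = 0, and the invariant factors of ∂_2 are all 1, so H_1 ≅ 0.
  H_2: rank ker ∂_2 − rank ∂_3 = (4 − 3) − 0 = 1, and there is no ∂_3, so H_2 ≅ Z.

As a check, the Euler characteristic is 4 − 6 + 4 = 2, which agrees with 1 − 0 + 1 = 2.

H_0 ≅ Z,  H_1 = 0,  H_2 ≅ Z.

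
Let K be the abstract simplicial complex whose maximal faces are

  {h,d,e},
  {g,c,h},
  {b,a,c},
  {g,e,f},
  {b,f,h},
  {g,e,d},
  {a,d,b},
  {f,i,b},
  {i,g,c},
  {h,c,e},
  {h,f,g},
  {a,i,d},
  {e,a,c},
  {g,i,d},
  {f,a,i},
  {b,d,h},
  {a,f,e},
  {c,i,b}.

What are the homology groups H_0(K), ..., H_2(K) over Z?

Take the total order a < b < c < d < e < f < g < h < i on the vertex set. Then K (dimension 2) consists of the simplices:

  0-simplices (9): a, b, c, d, e, f, g, h, i
  1-simplices (27): ab, ac, ad, ae, af, ai, bc, bd, bf, bh, bi, ce, cg, ch, ci, de, dg, dh, di, ef, eg, eh, fg, fh, fi, gh, gi
  2-simplices (18): abc, abd, ace, adi, aef, afi, bci, bdh, bfh, bfi, ceh, cgh, cgi, deg, deh, dgi, efg, fgh

Hence C_0 ≅ Z^9, C_1 ≅ Z^27, C_2 ≅ Z^18.

The boundary map ∂_1: C_1 → C_0 sends each edge [p,q] (with p < q) to q − p. For instance
  ∂bh = h − b.
As a 9×27 matrix over Z this has rank 8, with invariant factors (1,1,1,1,1,1,1,1).

Boundary ∂_2: C_2 → C_1 maps a triangle to the signed sum of its edges. For instance
  ∂deh = eh − dh + de,
  ∂aef = ef − af + ae.
As a 27×18 matrix over Z this has rank 18, with invariant factors (1,1,1,1,1,1,1,1,1,1,1,1,1,1,1,1,1,2).

From H_k ≅ ker(∂_k) / im(∂_{k+1}) we obtain:

  H_0: rank C_0 − rank ∂_1 = 9 − 8 = 1, and the invariant factors of ∂_1 are all 1, so H_0 = Z.
  H_1: rank ker ∂_1 − rank ∂_2 = (27 − 8) − 18 = 1, and ∂_2 has invariant factor 2 > 1, so H_1 = Z × Z/2.
  H_2: rank ker ∂_2 − rank ∂_3 = (18 − 18) − 0 = 0, and there is no ∂_3, so H_2 = 0.

H_0 = Z,  H_1 = Z × Z/2,  H_2 = 0.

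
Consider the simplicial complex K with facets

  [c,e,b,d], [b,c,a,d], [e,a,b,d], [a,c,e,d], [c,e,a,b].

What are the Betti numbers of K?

b_0 = 1, b_1 = 0, b_2 = 0, b_3 = 1.

Take the total order a < b < c < d < e on the vertex set. Then K (dimension 3) consists of the simplices:

  0-simplices (5): a, b, c, d, e
  1-simplices (10): ab, ac, ad, ae, bc, bd, be, cd, ce, de
  2-simplices (10): abc, abd, abe, acd, ace, ade, bcd, bce, bde, cde
  3-simplices (5): abcd, abce, abde, acde, bcde

Hence C_0 ≅ Z^5, C_1 ≅ Z^10, C_2 ≅ Z^10, C_3 ≅ Z^5.

∂_1: C_1 → C_0 sends each edge [p,q] (with p < q) to q − p.
The resulting 5×10 matrix has rank 4, and its Smith normal form has invariant factors (1,1,1,1).

The boundary map ∂_2: C_2 → C_1 acts by ∂[p,q,r] = [q,r] − [p,r] + [p,q]. For instance
  ∂ade = de − ae + ad,
  ∂abc = bc − ac + ab.
This gives a 10×10 integer matrix of rank 6; reducing to Smith normal form yields diagonal entries (1,1,1,1,1,1).

Boundary ∂_3: C_3 → C_2 sends each 3-simplex σ to the alternating sum Σ_i (−1)^i (σ with its i-th vertex removed). For instance
  ∂bcde = cde − bde + bce − bcd,
  ∂abcd = bcd − acd + abd − abc.
As a 10×5 matrix over Z this has rank 4, with invariant factors (1,1,1,1).

Reading off H_k = ker ∂_k / im ∂_{k+1}:

  H_0: rank C_0 − rank ∂_1 = 5 − 4 = 1, and the invariant factors of ∂_1 are all 1, so H_0 ≅ Z.
  H_1: rank ker ∂_1 − rank ∂_2 = (10 − 4) − 6 = 0, and the invariant factors of ∂_2 are all 1, so H_1 ≅ 0.
  H_2: rank ker ∂_2 − rank ∂_3 = (10 − 6) − 4 = 0, and the invariant factors of ∂_3 are all 1, so H_2 ≅ 0.
  H_3: rank ker ∂_3 − rank ∂_4 = (5 − 4) − 0 = 1, and there is no ∂_4, so H_3 ≅ Z.

As a check, the Euler characteristic is 5 − 10 + 10 − 5 = 0, which agrees with 1 − 0 + 0 − 1 = 0.

Hence the Betti numbers are b_0 = 1, b_1 = 0, b_2 = 0, b_3 = 1.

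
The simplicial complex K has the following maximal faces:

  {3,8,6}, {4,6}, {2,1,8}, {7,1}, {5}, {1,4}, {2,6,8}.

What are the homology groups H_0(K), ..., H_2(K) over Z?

H_0 ≅ Z^2,  H_1 ≅ Z,  H_2 = 0.

Order the vertices as 1 < 2 < 3 < 4 < 5 < 6 < 7 < 8. Listing each simplex with vertices in this order, K has dimension 2 with simplices:

  0-simplices (8): [1], [2], [3], [4], [5], [6], [7], [8]
  1-simplices (10): [1,2], [1,4], [1,7], [1,8], [2,6], [2,8], [3,6], [3,8], [4,6], [6,8]
  2-simplices (3): [1,2,8], [2,6,8], [3,6,8]

giving chain groups C_0 ≅ Z^8, C_1 ≅ Z^10, C_2 ≅ Z^3.

∂_1: C_1 → C_0 is given by ∂[p,q] = [q] − [p]. For instance
  ∂[1,8] = [8] − [1].
As a 8×10 matrix over Z this has rank 6, with invariant factors (1,1,1,1,1,1).

Boundary ∂_2: C_2 → C_1 sends each 2-simplex [p,q,r] to [q,r] − [p,r] + [p,q]. For instance
  ∂[2,6,8] = [6,8] − [2,8] + [2,6],
  ∂[1,2,8] = [2,8] − [1,8] + [1,2].
The resulting 10×3 matrix has rank 3, and its Smith normal form has invariant factors (1,1,1).

Computing H_k = (kernel of ∂_k) / (image of ∂_{k+1}):

  H_0: rank C_0 − rank ∂_1 = 8 − 6 = 2, and the invariant factors of ∂_1 are all 1, so H_0 = Z^2.
  H_1: rank ker ∂_1 − rank ∂_2 = (10 − 6) − 3 = 1, and the invariant factors of ∂_2 are all 1, so H_1 = Z.
  H_2: rank ker ∂_2 − rank ∂_3 = (3 − 3) − 0 = 0, and there is no ∂_3, so H_2 = 0.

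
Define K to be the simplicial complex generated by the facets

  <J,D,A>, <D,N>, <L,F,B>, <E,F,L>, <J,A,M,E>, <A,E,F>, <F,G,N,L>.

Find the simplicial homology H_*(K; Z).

H_0 = Z,  H_1 = Z,  H_2 = 0,  H_3 = 0.

K has 10 vertices, 20 edges, 12 triangles, 2 3-simplices.
rank ∂_0 = 0, rank ∂_1 = 9 ⇒ b_0 = 10 − 0 − 9 = 1; all invariant factors of ∂_1 are 1 so no torsion. So H_0 ≅ Z.
rank ∂_1 = 9, rank ∂_2 = 10 ⇒ b_1 = 20 − 9 − 10 = 1; all invariant factors of ∂_2 are 1 so no torsion. So H_1 ≅ Z.
rank ∂_2 = 10, rank ∂_3 = 2 ⇒ b_2 = 12 − 10 − 2 = 0; all invariant factors of ∂_3 are 1 so no torsion. So H_2 ≅ 0.
rank ∂_3 = 2, rank ∂_4 = 0 ⇒ b_3 = 2 − 2 − 0 = 0. So H_3 ≅ 0.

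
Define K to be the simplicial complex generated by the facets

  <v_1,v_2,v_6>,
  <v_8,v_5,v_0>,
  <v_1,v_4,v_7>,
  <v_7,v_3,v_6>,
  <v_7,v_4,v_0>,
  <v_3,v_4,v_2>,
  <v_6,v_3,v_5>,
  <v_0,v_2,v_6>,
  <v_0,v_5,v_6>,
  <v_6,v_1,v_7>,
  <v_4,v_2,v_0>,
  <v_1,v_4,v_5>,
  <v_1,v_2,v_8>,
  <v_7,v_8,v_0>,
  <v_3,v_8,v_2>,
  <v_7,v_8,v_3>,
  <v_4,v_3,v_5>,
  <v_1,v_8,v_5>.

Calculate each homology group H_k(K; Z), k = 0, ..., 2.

Fix the vertex order v_0 < v_1 < v_2 < v_3 < v_4 < v_5 < v_6 < v_7 < v_8 and write every simplex with vertices in increasing order. Then dim K = 2 and the simplices of K are:

  0-simplices (9): [v_0], [v_1], [v_2], [v_3], [v_4], [v_5], [v_6], [v_7], [v_8]
  1-simplices (27): (27 of them)
  2-simplices (18): (18 of them)

giving chain groups C_0 ≅ Z^9, C_1 ≅ Z^27, C_2 ≅ Z^18.

Boundary ∂_1: C_1 → C_0 maps an edge to its endpoints' difference, ∂[p,q] = q − p.
As a 9×27 matrix over Z this has rank 8, with invariant factors (1,1,1,1,1,1,1,1).

The boundary map ∂_2: C_2 → C_1 sends each 2-simplex [p,q,r] to [q,r] − [p,r] + [p,q]. For instance
  ∂[v_0,v_4,v_7] = [v_4,v_7] − [v_0,v_7] + [v_0,v_4],
  ∂[v_0,v_2,v_4] = [v_2,v_4] − [v_0,v_4] + [v_0,v_2].
As a 27×18 matrix over Z this has rank 17, with invariant factors (1,1,1,1,1,1,1,1,1,1,1,1,1,1,1,1,1).

From H_k ≅ ker(∂_k) / im(∂_{k+1}) we obtain:

  H_0: rank C_0 − rank ∂_1 = 9 − 8 = 1, and the invariant factors of ∂_1 are all 1, so H_0 = Z.
  H_1: rank ker ∂_1 − rank ∂_2 = (27 − 8) − 17 = 2, and the invariant factors of ∂_2 are all 1, so H_1 = Z^2.
  H_2: rank ker ∂_2 − rank ∂_3 = (18 − 17) − 0 = 1, and there is no ∂_3, so H_2 = Z.

H_0 ≅ Z,  H_1 ≅ Z^2,  H_2 ≅ Z.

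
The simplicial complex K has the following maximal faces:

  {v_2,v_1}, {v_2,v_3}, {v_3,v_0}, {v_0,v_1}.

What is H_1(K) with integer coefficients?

H_1 ≅ Z.

Take the total order v_0 < v_1 < v_2 < v_3 on the vertex set. Then K (dimension 1) consists of the simplices:

  0-simplices (4): [v_0], [v_1], [v_2], [v_3]
  1-simplices (4): [v_0,v_1], [v_0,v_3], [v_1,v_2], [v_2,v_3]

giving chain groups C_0 ≅ Z^4, C_1 ≅ Z^4.

∂_1: C_1 → C_0 maps an edge to its endpoints' difference, ∂[p,q] = q − p. For instance
  ∂[v_0,v_1] = [v_1] − [v_0].
The 4×4 boundary matrix has rank 3 and Smith normal form diag(1,1,1).

Reading off H_k = ker ∂_k / im ∂_{k+1}:

  H_1: rank ker ∂_1 − rank ∂_2 = (4 − 3) − 0 = 1, and there is no ∂_2, so H_1 = Z.

(K is a triangulation of the circle S^1.)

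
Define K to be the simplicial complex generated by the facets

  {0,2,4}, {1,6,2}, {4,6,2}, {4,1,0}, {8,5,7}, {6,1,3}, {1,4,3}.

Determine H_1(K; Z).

Take the total order 0 < 1 < 2 < 3 < 4 < 5 < 6 < 7 < 8 on the vertex set. Then K (dimension 2) consists of the simplices:

  0-simplices (9): [0], [1], [2], [3], [4], [5], [6], [7], [8]
  1-simplices (15): [0,1], [0,2], [0,4], [1,2], [1,3], [1,4], [1,6], [2,4], [2,6], [3,4], [3,6], [4,6], [5,7], [5,8], [7,8]
  2-simplices (7): [0,1,4], [0,2,4], [1,2,6], [1,3,4], [1,3,6], [2,4,6], [5,7,8]

so the chain groups are C_0 ≅ Z^9, C_1 ≅ Z^15, C_2 ≅ Z^7.

The boundary map ∂_1: C_1 → C_0 sends each edge [p,q] (with p < q) to q − p. For instance
  ∂[3,6] = [6] − [3].
The resulting 9×15 matrix has rank 7, and its Smith normal form has invariant factors (1,1,1,1,1,1,1).

Boundary ∂_2: C_2 → C_1 acts by ∂[p,q,r] = [q,r] − [p,r] + [p,q]. For instance
  ∂[1,2,6] = [2,6] − [1,6] + [1,2],
  ∂[1,3,6] = [3,6] − [1,6] + [1,3].
The resulting 15×7 matrix has rank 7, and its Smith normal form has invariant factors (1,1,1,1,1,1,1).

Computing H_k = (kernel of ∂_k) / (image of ∂_{k+1}):

  H_1: rank ker ∂_1 − rank ∂_2 = (15 − 7) − 7 = 1, and the invariant factors of ∂_2 are all 1, so H_1 ≅ Z.

H_1 = Z.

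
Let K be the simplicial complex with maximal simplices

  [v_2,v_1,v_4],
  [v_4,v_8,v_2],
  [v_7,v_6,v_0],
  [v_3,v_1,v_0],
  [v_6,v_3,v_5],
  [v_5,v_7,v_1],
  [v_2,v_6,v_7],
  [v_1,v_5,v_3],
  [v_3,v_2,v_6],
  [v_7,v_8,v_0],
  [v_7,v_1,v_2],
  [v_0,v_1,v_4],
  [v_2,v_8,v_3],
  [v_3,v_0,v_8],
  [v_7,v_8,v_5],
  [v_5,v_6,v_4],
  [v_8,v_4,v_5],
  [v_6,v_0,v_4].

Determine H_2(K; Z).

Order the vertices as v_0 < v_1 < v_2 < v_3 < v_4 < v_5 < v_6 < v_7 < v_8. Listing each simplex with vertices in this order, K has dimension 2 with simplices:

  0-simplices (9): [v_0], [v_1], [v_2], [v_3], [v_4], [v_5], [v_6], [v_7], [v_8]
  1-simplices (27): (27 of them)
  2-simplices (18): (18 of them)

so the chain groups are C_0 ≅ Z^9, C_1 ≅ Z^27, C_2 ≅ Z^18.

∂_1: C_1 → C_0 maps an edge to its endpoints' difference, ∂[p,q] = q − p. For instance
  ∂[v_0,v_6] = [v_6] − [v_0].
The 9×27 boundary matrix has rank 8 and Smith normal form diag(1,1,1,1,1,1,1,1).

Boundary ∂_2: C_2 → C_1 maps a triangle to the signed sum of its edges. For instance
  ∂[v_0,v_7,v_8] = [v_7,v_8] − [v_0,v_8] + [v_0,v_7],
  ∂[v_0,v_1,v_4] = [v_1,v_4] − [v_0,v_4] + [v_0,v_1].
This gives a 27×18 integer matrix of rank 17; reducing to Smith normal form yields diagonal entries (1,1,1,1,1,1,1,1,1,1,1,1,1,1,1,1,1).

From H_k ≅ ker(∂_k) / im(∂_{k+1}) we obtain:

  H_2: rank ker ∂_2 − rank ∂_3 = (18 − 17) − 0 = 1, and there is no ∂_3, so H_2 ≅ Z.

H_2 ≅ Z.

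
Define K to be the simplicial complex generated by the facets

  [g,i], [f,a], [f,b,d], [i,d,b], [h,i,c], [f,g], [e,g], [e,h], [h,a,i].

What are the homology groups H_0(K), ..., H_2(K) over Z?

H_0 = Z,  H_1 = Z^3,  H_2 = 0.

Fix the vertex order a < b < c < d < e < f < g < h < i and write every simplex with vertices in increasing order. Then dim K = 2 and the simplices of K are:

  0-simplices (9): a, b, c, d, e, f, g, h, i
  1-simplices (15): af, ah, ai, bd, bf, bi, ch, ci, df, di, eg, eh, fg, gi, hi
  2-simplices (4): ahi, bdf, bdi, chi

so the chain groups are C_0 ≅ Z^9, C_1 ≅ Z^15, C_2 ≅ Z^4.

∂_1: C_1 → C_0 maps an edge to its endpoints' difference, ∂[p,q] = q − p.
As a 9×15 matrix over Z this has rank 8, with invariant factors (1,1,1,1,1,1,1,1).

Boundary ∂_2: C_2 → C_1 maps a triangle to the signed sum of its edges. For instance
  ∂ahi = hi − ai + ah,
  ∂bdi = di − bi + bd.
The resulting 15×4 matrix has rank 4, and its Smith normal form has invariant factors (1,1,1,1).

Now H_k = ker ∂_k / im ∂_{k+1}, so:

  H_0: rank C_0 − rank ∂_1 = 9 − 8 = 1, and the invariant factors of ∂_1 are all 1, so H_0 ≅ Z.
  H_1: rank ker ∂_1 − rank ∂_2 = (15 − 8) − 4 = 3, and the invariant factors of ∂_2 are all 1, so H_1 ≅ Z^3.
  H_2: rank ker ∂_2 − rank ∂_3 = (4 − 4) − 0 = 0, and there is no ∂_3, so H_2 ≅ 0.

As a check, the Euler characteristic is 9 − 15 + 4 = -2, which agrees with 1 − 3 + 0 = -2.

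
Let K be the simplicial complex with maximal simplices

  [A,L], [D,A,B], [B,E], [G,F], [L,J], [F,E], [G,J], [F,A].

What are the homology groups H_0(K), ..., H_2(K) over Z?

H_0 = Z,  H_1 = Z^2,  H_2 = 0.

Take the total order A < B < D < E < F < G < J < L on the vertex set. Then K (dimension 2) consists of the simplices:

  0-simplices (8): A, B, D, E, F, G, J, L
  1-simplices (10): AB, AD, AF, AL, BD, BE, EF, FG, GJ, JL
  2-simplices (1): ABD

so the chain groups are C_0 ≅ Z^8, C_1 ≅ Z^10, C_2 ≅ Z^1.

Boundary ∂_1: C_1 → C_0 is given by ∂[p,q] = [q] − [p]. For instance
  ∂AL = L − A.
As a 8×10 matrix over Z this has rank 7, with invariant factors (1,1,1,1,1,1,1).

Boundary ∂_2: C_2 → C_1 acts by ∂[p,q,r] = [q,r] − [p,r] + [p,q]. For instance
  ∂ABD = BD − AD + AB.
This gives a 10×1 integer matrix of rank 1; reducing to Smith normal form yields diagonal entries (1).

Now H_k = ker ∂_k / im ∂_{k+1}, so:

  H_0: rank C_0 − rank ∂_1 = 8 − 7 = 1, and the invariant factors of ∂_1 are all 1, so H_0 ≅ Z.
  H_1: rank ker ∂_1 − rank ∂_2 = (10 − 7) − 1 = 2, and the invariant factors of ∂_2 are all 1, so H_1 ≅ Z^2.
  H_2: rank ker ∂_2 − rank ∂_3 = (1 − 1) − 0 = 0, and there is no ∂_3, so H_2 ≅ 0.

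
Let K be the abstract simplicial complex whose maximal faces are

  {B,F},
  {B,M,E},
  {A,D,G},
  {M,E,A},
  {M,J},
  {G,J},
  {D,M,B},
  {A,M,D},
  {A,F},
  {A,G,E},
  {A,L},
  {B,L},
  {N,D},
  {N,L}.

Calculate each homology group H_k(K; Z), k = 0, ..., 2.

We work with the vertex ordering A < B < D < E < F < G < J < L < M < N. The simplices of K, each written with vertices in increasing order, are:

  0-simplices (10): A, B, D, E, F, G, J, L, M, N
  1-simplices (19): AD, AE, AF, AG, AL, AM, BD, BE, BF, BL, BM, DG, DM, DN, EG, EM, GJ, JM, LN
  2-simplices (6): ADG, ADM, AEG, AEM, BDM, BEM

so the chain groups are C_0 ≅ Z^10, C_1 ≅ Z^19, C_2 ≅ Z^6.

∂_1: C_1 → C_0 maps an edge to its endpoints' difference, ∂[p,q] = q − p. For instance
  ∂AG = G − A.
The 10×19 boundary matrix has rank 9 and Smith normal form diag(1,1,1,1,1,1,1,1,1).

∂_2: C_2 → C_1 acts by ∂[p,q,r] = [q,r] − [p,r] + [p,q]. For instance
  ∂BEM = EM − BM + BE,
  ∂AEM = EM − AM + AE.
As a 19×6 matrix over Z this has rank 6, with invariant factors (1,1,1,1,1,1).

From H_k ≅ ker(∂_k) / im(∂_{k+1}) we obtain:

  H_0: rank C_0 − rank ∂_1 = 10 − 9 = 1, and the invariant factors of ∂_1 are all 1, so H_0 = Z.
  H_1: rank ker ∂_1 − rank ∂_2 = (19 − 9) − 6 = 4, and the invariant factors of ∂_2 are all 1, so H_1 = Z^4.
  H_2: rank ker ∂_2 − rank ∂_3 = (6 − 6) − 0 = 0, and there is no ∂_3, so H_2 = 0.

As a check, the Euler characteristic is 10 − 19 + 6 = -3, which agrees with 1 − 4 + 0 = -3.

H_0 ≅ Z,  H_1 ≅ Z^4,  H_2 = 0.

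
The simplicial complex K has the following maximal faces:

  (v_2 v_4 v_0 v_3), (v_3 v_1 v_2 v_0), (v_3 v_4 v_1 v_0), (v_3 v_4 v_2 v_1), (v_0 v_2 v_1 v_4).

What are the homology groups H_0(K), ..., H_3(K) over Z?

H_0 = Z,  H_1 = 0,  H_2 = 0,  H_3 = Z.

Order the vertices as v_0 < v_1 < v_2 < v_3 < v_4. Listing each simplex with vertices in this order, K has dimension 3 with simplices:

  0-simplices (5): [v_0], [v_1], [v_2], [v_3], [v_4]
  1-simplices (10): [v_0,v_1], [v_0,v_2], [v_0,v_3], [v_0,v_4], [v_1,v_2], [v_1,v_3], [v_1,v_4], [v_2,v_3], [v_2,v_4], [v_3,v_4]
  2-simplices (10): [v_0,v_1,v_2], [v_0,v_1,v_3], [v_0,v_1,v_4], [v_0,v_2,v_3], [v_0,v_2,v_4], [v_0,v_3,v_4], [v_1,v_2,v_3], [v_1,v_2,v_4], [v_1,v_3,v_4], [v_2,v_3,v_4]
  3-simplices (5): [v_0,v_1,v_2,v_3], [v_0,v_1,v_2,v_4], [v_0,v_1,v_3,v_4], [v_0,v_2,v_3,v_4], [v_1,v_2,v_3,v_4]

Hence C_0 ≅ Z^5, C_1 ≅ Z^10, C_2 ≅ Z^10, C_3 ≅ Z^5.

∂_1: C_1 → C_0 sends each edge [p,q] (with p < q) to q − p. For instance
  ∂[v_1,v_3] = [v_3] − [v_1].
This gives a 5×10 integer matrix of rank 4; reducing to Smith normal form yields diagonal entries (1,1,1,1).

The boundary map ∂_2: C_2 → C_1 sends each 2-simplex [p,q,r] to [q,r] − [p,r] + [p,q]. For instance
  ∂[v_0,v_1,v_4] = [v_1,v_4] − [v_0,v_4] + [v_0,v_1],
  ∂[v_2,v_3,v_4] = [v_3,v_4] − [v_2,v_4] + [v_2,v_3].
As a 10×10 matrix over Z this has rank 6, with invariant factors (1,1,1,1,1,1).

∂_3: C_3 → C_2 sends each 3-simplex σ to the alternating sum Σ_i (−1)^i (σ with its i-th vertex removed). For instance
  ∂[v_0,v_2,v_3,v_4] = [v_2,v_3,v_4] − [v_0,v_3,v_4] + [v_0,v_2,v_4] − [v_0,v_2,v_3],
  ∂[v_0,v_1,v_2,v_3] = [v_1,v_2,v_3] − [v_0,v_2,v_3] + [v_0,v_1,v_3] − [v_0,v_1,v_2].
The 10×5 boundary matrix has rank 4 and Smith normal form diag(1,1,1,1).

From H_k ≅ ker(∂_k) / im(∂_{k+1}) we obtain:

  H_0: rank C_0 − rank ∂_1 = 5 − 4 = 1, and the invariant factors of ∂_1 are all 1, so H_0 = Z.
  H_1: rank ker ∂_1 − rank ∂_2 = (10 − 4) − 6 = 0, and the invariant factors of ∂_2 are all 1, so H_1 = 0.
  H_2: rank ker ∂_2 − rank ∂_3 = (10 − 6) − 4 = 0, and the invariant factors of ∂_3 are all 1, so H_2 = 0.
  H_3: rank ker ∂_3 − rank ∂_4 = (5 − 4) − 0 = 1, and there is no ∂_4, so H_3 = Z.

(K is a triangulation of the 3-sphere S^3.)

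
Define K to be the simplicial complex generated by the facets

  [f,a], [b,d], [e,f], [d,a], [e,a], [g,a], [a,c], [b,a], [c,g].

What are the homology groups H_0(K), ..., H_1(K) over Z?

H_0 ≅ Z,  H_1 ≅ Z^3.

K has 7 vertices, 9 edges.
rank ∂_0 = 0, rank ∂_1 = 6 ⇒ b_0 = 7 − 0 − 6 = 1; all invariant factors of ∂_1 are 1 so no torsion. So H_0 = Z.
rank ∂_1 = 6, rank ∂_2 = 0 ⇒ b_1 = 9 − 6 − 0 = 3. So H_1 = Z^3.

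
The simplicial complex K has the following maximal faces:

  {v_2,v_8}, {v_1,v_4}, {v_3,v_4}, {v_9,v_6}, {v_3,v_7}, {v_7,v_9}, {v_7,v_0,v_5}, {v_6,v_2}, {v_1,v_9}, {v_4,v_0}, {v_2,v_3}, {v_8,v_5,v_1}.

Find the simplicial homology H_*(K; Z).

H_0 ≅ Z,  H_1 ≅ Z^5,  H_2 = 0.

Take the total order v_0 < v_1 < v_2 < v_3 < v_4 < v_5 < v_6 < v_7 < v_8 < v_9 on the vertex set. Then K (dimension 2) consists of the simplices:

  0-simplices (10): [v_0], [v_1], [v_2], [v_3], [v_4], [v_5], [v_6], [v_7], [v_8], [v_9]
  1-simplices (16): (16 of them)
  2-simplices (2): [v_0,v_5,v_7], [v_1,v_5,v_8]

Hence C_0 ≅ Z^10, C_1 ≅ Z^16, C_2 ≅ Z^2.

The boundary map ∂_1: C_1 → C_0 is given by ∂[p,q] = [q] − [p].
As a 10×16 matrix over Z this has rank 9, with invariant factors (1,1,1,1,1,1,1,1,1).

The boundary map ∂_2: C_2 → C_1 sends each 2-simplex [p,q,r] to [q,r] − [p,r] + [p,q]. For instance
  ∂[v_1,v_5,v_8] = [v_5,v_8] − [v_1,v_8] + [v_1,v_5],
  ∂[v_0,v_5,v_7] = [v_5,v_7] − [v_0,v_7] + [v_0,v_5].
As a 16×2 matrix over Z this has rank 2, with invariant factors (1,1).

Now H_k = ker ∂_k / im ∂_{k+1}, so:

  H_0: rank C_0 − rank ∂_1 = 10 − 9 = 1, and the invariant factors of ∂_1 are all 1, so H_0 ≅ Z.
  H_1: rank ker ∂_1 − rank ∂_2 = (16 − 9) − 2 = 5, and the invariant factors of ∂_2 are all 1, so H_1 ≅ Z^5.
  H_2: rank ker ∂_2 − rank ∂_3 = (2 − 2) − 0 = 0, and there is no ∂_3, so H_2 ≅ 0.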